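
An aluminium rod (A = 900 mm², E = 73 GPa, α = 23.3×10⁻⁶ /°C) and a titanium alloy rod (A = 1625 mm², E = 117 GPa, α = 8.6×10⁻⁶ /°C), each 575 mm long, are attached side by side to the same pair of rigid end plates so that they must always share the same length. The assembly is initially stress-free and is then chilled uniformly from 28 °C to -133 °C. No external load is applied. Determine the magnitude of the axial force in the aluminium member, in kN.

The aluminium has the larger α, so on cooling it would change length more than the titanium alloy if both were free. The rigid plates force a common final length, so the aluminium is put into tension and the titanium alloy into compression, with equal and opposite forces P (no external load).
Setting the final lengths equal and cancelling L: (α₁ − α₂)ΔT = P/(A₁E₁) + P/(A₂E₂).
|α₁ − α₂|·ΔT = 14.7×10⁻⁶ × 161 = 0.002367.
1/(A₁E₁) + 1/(A₂E₂) = 1/(900×73×10³) + 1/(1625×117×10³) = 2.048×10⁻⁸ N⁻¹.
So P = 0.002367 / 2.048×10⁻⁸ = 115.6 kN.

P ≈ 116 kN (tensile in the aluminium)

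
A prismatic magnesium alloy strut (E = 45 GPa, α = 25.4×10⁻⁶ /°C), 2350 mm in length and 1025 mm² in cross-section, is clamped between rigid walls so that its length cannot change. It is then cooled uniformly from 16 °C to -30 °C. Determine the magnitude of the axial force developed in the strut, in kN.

Full restraint means ε = 0, so the stress is σ = EαΔT = 45×10³ × 25.4×10⁻⁶ × 46 = 52.58 MPa.
Then P = σA = 52.58 × 1025 mm² = 53.89 kN, tensile.

P ≈ 53.9 kN (tensile)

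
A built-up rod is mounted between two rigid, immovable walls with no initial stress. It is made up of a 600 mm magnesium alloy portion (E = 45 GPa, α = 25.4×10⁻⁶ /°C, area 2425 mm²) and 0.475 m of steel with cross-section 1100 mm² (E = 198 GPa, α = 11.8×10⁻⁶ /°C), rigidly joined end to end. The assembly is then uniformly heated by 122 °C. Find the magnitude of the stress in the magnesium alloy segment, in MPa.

σ ≈ 137 MPa (compressive)

Free thermal expansion of the whole bar: Σ αᵢΔT Lᵢ = 25.4×10⁻⁶×122×600 + 11.8×10⁻⁶×122×475 = 2.543 mm.
The walls prevent any net length change, so an axial force P (same in every segment) develops. Compatibility: P · Σ Lᵢ/(AᵢEᵢ) = δ_free.
Σ Lᵢ/(AᵢEᵢ) = 600/(2425×45×10³) + 475/(1100×198×10³) = 7.679×10⁻⁶ mm/N.
P = 2.543 / 7.679×10⁻⁶ = 331200 N = 331.2 kN, compressive.
σ_{magnesium alloy} = P / A = 331200 / 2425 = 136.6 MPa.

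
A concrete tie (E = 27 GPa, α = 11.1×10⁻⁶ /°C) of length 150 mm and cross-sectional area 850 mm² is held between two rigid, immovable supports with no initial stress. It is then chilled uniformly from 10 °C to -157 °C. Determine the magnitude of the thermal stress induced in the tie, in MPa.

σ ≈ 50 MPa (tensile)

Because both ends are immovable the net strain is zero, and the suppressed thermal strain is αΔT = 11.1×10⁻⁶ × 167 = 1853.7×10⁻⁶.
The stress required to suppress this strain is σ = Eε = 27×10³ × 1853.7×10⁻⁶ = 50.05 MPa, tensile since the tie is trying to contract.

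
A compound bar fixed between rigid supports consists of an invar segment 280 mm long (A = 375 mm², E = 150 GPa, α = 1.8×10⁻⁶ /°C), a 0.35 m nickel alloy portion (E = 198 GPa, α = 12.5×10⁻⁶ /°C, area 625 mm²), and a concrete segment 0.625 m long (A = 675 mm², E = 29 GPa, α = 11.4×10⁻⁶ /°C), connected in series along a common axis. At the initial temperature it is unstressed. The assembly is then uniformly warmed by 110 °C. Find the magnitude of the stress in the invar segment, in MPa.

If the supports were absent, the total length change would be Σ αᵢΔT Lᵢ = 1.8×10⁻⁶×110×280 + 12.5×10⁻⁶×110×350 + 11.4×10⁻⁶×110×625 = 1.32 mm.
The walls prevent any net length change, so an axial force P (same in every segment) develops. Compatibility: P · Σ Lᵢ/(AᵢEᵢ) = δ_free.
The series flexibility is Σ Lᵢ/(AᵢEᵢ) = 280/(375×150×10³) + 350/(625×198×10³) + 625/(675×29×10³) = 3.973×10⁻⁵ mm/N.
Hence P = δ_free / Σ(L/AE) = 1.32/3.973×10⁻⁵ = 33.23 kN (compressive).
σ_{invar} = P / A = 33230 / 375 = 88.62 MPa.

σ ≈ 88.6 MPa (compressive)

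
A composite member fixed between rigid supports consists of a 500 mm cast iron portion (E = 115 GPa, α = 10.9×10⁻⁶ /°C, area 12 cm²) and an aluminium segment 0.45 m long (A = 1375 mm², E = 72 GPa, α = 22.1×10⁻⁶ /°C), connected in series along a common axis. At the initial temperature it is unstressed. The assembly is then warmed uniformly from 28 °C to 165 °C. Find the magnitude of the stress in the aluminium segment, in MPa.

Free thermal expansion of the whole bar: Σ αᵢΔT Lᵢ = 10.9×10⁻⁶×137×500 + 22.1×10⁻⁶×137×450 = 2.109 mm.
The rigid supports impose zero overall length change; the single axial force P common to all segments must satisfy P Σ Lᵢ/(AᵢEᵢ) = δ_free.
Σ Lᵢ/(AᵢEᵢ) = 500/(1200×115×10³) + 450/(1375×72×10³) = 8.169×10⁻⁶ mm/N.
So P = 2.109 / 8.169×10⁻⁶ = 258.2 kN, compressive.
σ_{aluminium} = P / A = 258200 / 1375 = 187.8 MPa.

σ ≈ 188 MPa (compressive)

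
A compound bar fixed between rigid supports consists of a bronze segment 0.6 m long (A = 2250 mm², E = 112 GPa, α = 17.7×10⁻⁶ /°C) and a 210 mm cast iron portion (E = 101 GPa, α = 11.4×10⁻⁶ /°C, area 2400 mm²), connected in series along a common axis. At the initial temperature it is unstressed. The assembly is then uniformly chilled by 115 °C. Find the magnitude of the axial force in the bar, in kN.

With the walls removed the bar would change length by δ_free = Σ αᵢΔT Lᵢ = 17.7×10⁻⁶×115×600 + 11.4×10⁻⁶×115×210 = 1.497 mm.
The walls prevent any net length change, so an axial force P (same in every segment) develops. Compatibility: P · Σ Lᵢ/(AᵢEᵢ) = δ_free.
Σ Lᵢ/(AᵢEᵢ) = 600/(2250×112×10³) + 210/(2400×101×10³) = 3.247×10⁻⁶ mm/N.
So P = 1.497 / 3.247×10⁻⁶ = 460.9 kN, tensile.

P ≈ 461 kN (tensile)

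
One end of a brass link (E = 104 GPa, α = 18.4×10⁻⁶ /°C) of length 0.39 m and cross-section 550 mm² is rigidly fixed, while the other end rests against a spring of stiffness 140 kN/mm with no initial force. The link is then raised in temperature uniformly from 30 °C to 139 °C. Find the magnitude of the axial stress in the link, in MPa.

σ ≈ 102 MPa (compressive)

If the spring were absent the link would lengthen by αΔT L = 18.4×10⁻⁶ × 109 × 390 = 0.7822 mm.
With a force P in the spring, the elastic change of the link is PL/(AE) and that of the spring is P/k; compatibility requires their sum to equal δ_free.
So P = δ_free / [L/(AE) + 1/k] = 0.7822 / [ 390/(550×104×10³) + 1/(140×10³) ].
P = 0.7822 / 1.396×10⁻⁵ = 56030 N.
σ = P/A = 56030/550 = 101.9 MPa.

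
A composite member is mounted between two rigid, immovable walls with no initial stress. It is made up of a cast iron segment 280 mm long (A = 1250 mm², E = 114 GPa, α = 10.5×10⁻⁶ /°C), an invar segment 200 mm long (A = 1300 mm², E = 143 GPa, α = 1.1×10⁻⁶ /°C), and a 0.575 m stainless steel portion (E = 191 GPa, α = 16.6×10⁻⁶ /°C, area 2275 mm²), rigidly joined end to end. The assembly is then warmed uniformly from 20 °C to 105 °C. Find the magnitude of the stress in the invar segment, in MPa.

With the walls removed the bar would change length by δ_free = Σ αᵢΔT Lᵢ = 10.5×10⁻⁶×85×280 + 1.1×10⁻⁶×85×200 + 16.6×10⁻⁶×85×575 = 1.08 mm.
The rigid supports impose zero overall length change; the single axial force P common to all segments must satisfy P Σ Lᵢ/(AᵢEᵢ) = δ_free.
Σ Lᵢ/(AᵢEᵢ) = 280/(1250×114×10³) + 200/(1300×143×10³) + 575/(2275×191×10³) = 4.364×10⁻⁶ mm/N.
P = 1.08 / 4.364×10⁻⁶ = 247500 N = 247.5 kN, compressive.
σ_{invar} = P / A = 247500 / 1300 = 190.4 MPa.

σ ≈ 190 MPa (compressive)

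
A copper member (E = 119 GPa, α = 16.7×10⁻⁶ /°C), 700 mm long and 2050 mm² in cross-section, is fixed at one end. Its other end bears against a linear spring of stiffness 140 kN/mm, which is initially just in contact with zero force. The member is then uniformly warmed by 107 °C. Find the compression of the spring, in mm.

Free thermal expansion: δ_free = αΔT L = 16.7×10⁻⁶ × 107 × 700 = 1.251 mm.
Let P be the compressive force at the spring. The member shortens elastically by PL/(AE) and the spring compresses by P/k; together these equal δ_free.
So P = δ_free / [L/(AE) + 1/k] = 1.251 / [ 700/(2050×119×10³) + 1/(140×10³) ].
P = 1.251 / 1.001×10⁻⁵ = 124900 N.
Spring compression = P/k = 124900/(140×10³) = 0.8924 mm.

δ ≈ 0.892 mm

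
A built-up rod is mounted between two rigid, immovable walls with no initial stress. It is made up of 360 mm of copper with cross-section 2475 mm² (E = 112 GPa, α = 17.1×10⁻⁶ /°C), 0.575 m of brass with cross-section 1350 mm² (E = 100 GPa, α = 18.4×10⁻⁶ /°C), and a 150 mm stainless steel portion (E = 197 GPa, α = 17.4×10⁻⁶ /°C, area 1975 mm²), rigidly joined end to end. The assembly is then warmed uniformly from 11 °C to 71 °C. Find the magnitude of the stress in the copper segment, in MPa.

σ ≈ 78.9 MPa (compressive)

With the walls removed the bar would change length by δ_free = Σ αᵢΔT Lᵢ = 17.1×10⁻⁶×60×360 + 18.4×10⁻⁶×60×575 + 17.4×10⁻⁶×60×150 = 1.161 mm.
The rigid supports impose zero overall length change; the single axial force P common to all segments must satisfy P Σ Lᵢ/(AᵢEᵢ) = δ_free.
The series flexibility is Σ Lᵢ/(AᵢEᵢ) = 360/(2475×112×10³) + 575/(1350×100×10³) + 150/(1975×197×10³) = 5.943×10⁻⁶ mm/N.
So P = 1.161 / 5.943×10⁻⁶ = 195.3 kN, compressive.
σ_{copper} = P / A = 195300 / 2475 = 78.91 MPa.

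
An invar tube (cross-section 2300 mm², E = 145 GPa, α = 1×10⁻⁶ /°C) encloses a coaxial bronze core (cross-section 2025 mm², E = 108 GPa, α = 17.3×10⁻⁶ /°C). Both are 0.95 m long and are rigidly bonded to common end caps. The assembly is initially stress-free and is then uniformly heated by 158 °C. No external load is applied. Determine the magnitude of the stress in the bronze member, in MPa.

σ ≈ 168 MPa (compressive)

Equilibrium of a rigid end plate with no external load gives equal and opposite internal forces ±P in the two members. Since α_{bronze} > α_{invar}, heating drives the bronze into compression and the invar into tension.
Setting the final lengths equal and cancelling L: (α₁ − α₂)ΔT = P/(A₁E₁) + P/(A₂E₂).
|α₁ − α₂|·ΔT = 16.3×10⁻⁶ × 158 = 0.002575.
1/(A₁E₁) + 1/(A₂E₂) = 1/(2300×145×10³) + 1/(2025×108×10³) = 7.571×10⁻⁹ N⁻¹.
So P = 0.002575 / 7.571×10⁻⁹ = 340.2 kN.
σ_{bronze} = P/A₂ = 340200/2025 = 168 MPa, compressive.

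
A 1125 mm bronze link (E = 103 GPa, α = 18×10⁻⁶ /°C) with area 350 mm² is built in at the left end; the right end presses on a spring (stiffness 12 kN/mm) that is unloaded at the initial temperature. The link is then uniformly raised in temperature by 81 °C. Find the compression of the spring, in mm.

δ ≈ 1.19 mm

If the spring were absent the link would lengthen by αΔT L = 18×10⁻⁶ × 81 × 1125 = 1.64 mm.
Let P be the compressive force at the spring. The link shortens elastically by PL/(AE) and the spring compresses by P/k; together these equal δ_free.
So P = δ_free / [L/(AE) + 1/k] = 1.64 / [ 1125/(350×103×10³) + 1/(12×10³) ].
P = 1.64 / 0.0001145 = 14320 N.
Spring compression = P/k = 14320/(12×10³) = 1.193 mm.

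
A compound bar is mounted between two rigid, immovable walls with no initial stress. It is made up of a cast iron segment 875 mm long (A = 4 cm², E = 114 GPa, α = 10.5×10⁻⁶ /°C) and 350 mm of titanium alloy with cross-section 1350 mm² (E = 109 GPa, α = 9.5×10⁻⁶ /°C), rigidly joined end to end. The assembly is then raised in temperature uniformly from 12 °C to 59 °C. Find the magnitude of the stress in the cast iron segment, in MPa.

σ ≈ 68.2 MPa (compressive)

Free thermal expansion of the whole bar: Σ αᵢΔT Lᵢ = 10.5×10⁻⁶×47×875 + 9.5×10⁻⁶×47×350 = 0.5881 mm.
Since the ends are fixed, an axial force P builds up, equal in every segment, with P · Σ Lᵢ/(AᵢEᵢ) = δ_free.
Σ Lᵢ/(AᵢEᵢ) = 875/(400×114×10³) + 350/(1350×109×10³) = 2.157×10⁻⁵ mm/N.
Hence P = δ_free / Σ(L/AE) = 0.5881/2.157×10⁻⁵ = 27.27 kN (compressive).
σ_{cast iron} = P / A = 27270 / 400 = 68.17 MPa.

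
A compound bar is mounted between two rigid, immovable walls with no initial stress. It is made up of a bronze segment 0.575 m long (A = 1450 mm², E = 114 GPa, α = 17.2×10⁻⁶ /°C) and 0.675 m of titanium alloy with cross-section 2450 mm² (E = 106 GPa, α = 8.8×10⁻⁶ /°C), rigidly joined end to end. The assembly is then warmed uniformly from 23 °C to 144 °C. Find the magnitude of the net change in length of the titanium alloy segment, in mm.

|ΔL| ≈ 0.1 mm

Free thermal expansion of the whole bar: Σ αᵢΔT Lᵢ = 17.2×10⁻⁶×121×575 + 8.8×10⁻⁶×121×675 = 1.915 mm.
The rigid supports impose zero overall length change; the single axial force P common to all segments must satisfy P Σ Lᵢ/(AᵢEᵢ) = δ_free.
The series flexibility is Σ Lᵢ/(AᵢEᵢ) = 575/(1450×114×10³) + 675/(2450×106×10³) = 6.078×10⁻⁶ mm/N.
So P = 1.915 / 6.078×10⁻⁶ = 315.2 kN, compressive.
For the titanium alloy segment, free thermal change = 8.8×10⁻⁶×121×675 = 0.7187 mm and elastic change from P = 315200×675/(2450×106×10³) = 0.8191 mm; these oppose, so the net change is 0.1 mm (segment shortens).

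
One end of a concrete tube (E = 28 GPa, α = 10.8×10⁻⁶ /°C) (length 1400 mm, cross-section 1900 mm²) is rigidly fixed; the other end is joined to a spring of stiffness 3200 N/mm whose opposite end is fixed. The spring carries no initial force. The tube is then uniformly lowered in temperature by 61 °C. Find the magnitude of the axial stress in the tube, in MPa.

Free thermal contraction: δ_free = αΔT L = 10.8×10⁻⁶ × 61 × 1400 = 0.9223 mm.
Let P be the tensile force in the spring. The tube extends elastically by PL/(AE) and the spring stretches by P/k; together these equal δ_free.
So P = δ_free / [L/(AE) + 1/k] = 0.9223 / [ 1400/(1900×28×10³) + 1/(3200) ].
P = 0.9223 / 0.0003388 = 2722 N.
σ = P/A = 2722/1900 = 1.433 MPa.

σ ≈ 1.43 MPa (tensile)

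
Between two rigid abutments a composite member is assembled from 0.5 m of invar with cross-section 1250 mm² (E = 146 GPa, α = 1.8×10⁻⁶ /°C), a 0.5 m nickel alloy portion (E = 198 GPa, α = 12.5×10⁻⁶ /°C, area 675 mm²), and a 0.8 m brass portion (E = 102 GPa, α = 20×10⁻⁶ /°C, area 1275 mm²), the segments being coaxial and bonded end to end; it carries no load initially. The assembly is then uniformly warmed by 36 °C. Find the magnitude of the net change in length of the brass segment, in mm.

|ΔL| ≈ 0.17 mm

With the walls removed the bar would change length by δ_free = Σ αᵢΔT Lᵢ = 1.8×10⁻⁶×36×500 + 12.5×10⁻⁶×36×500 + 20×10⁻⁶×36×800 = 0.8334 mm.
The walls prevent any net length change, so an axial force P (same in every segment) develops. Compatibility: P · Σ Lᵢ/(AᵢEᵢ) = δ_free.
Σ Lᵢ/(AᵢEᵢ) = 500/(1250×146×10³) + 500/(675×198×10³) + 800/(1275×102×10³) = 1.263×10⁻⁵ mm/N.
Hence P = δ_free / Σ(L/AE) = 0.8334/1.263×10⁻⁵ = 65.97 kN (compressive).
For the brass segment, free thermal change = 20×10⁻⁶×36×800 = 0.576 mm and elastic change from P = 65970×800/(1275×102×10³) = 0.4058 mm; these oppose, so the net change is 0.17 mm (segment lengthens).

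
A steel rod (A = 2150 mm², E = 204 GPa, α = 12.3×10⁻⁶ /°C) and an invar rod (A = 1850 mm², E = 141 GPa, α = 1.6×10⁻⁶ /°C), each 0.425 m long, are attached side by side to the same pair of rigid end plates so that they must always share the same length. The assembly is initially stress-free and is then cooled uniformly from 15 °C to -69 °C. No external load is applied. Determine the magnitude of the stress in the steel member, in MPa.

Equilibrium of a rigid end plate with no external load gives equal and opposite internal forces ±P in the two members. Since α_{steel} > α_{invar}, cooling drives the steel into tension and the invar into compression.
Setting the final lengths equal and cancelling L: (α₁ − α₂)ΔT = P/(A₁E₁) + P/(A₂E₂).
|α₁ − α₂|·ΔT = 10.7×10⁻⁶ × 84 = 0.0008988.
1/(A₁E₁) + 1/(A₂E₂) = 1/(2150×204×10³) + 1/(1850×141×10³) = 6.114×10⁻⁹ N⁻¹.
So P = 0.0008988 / 6.114×10⁻⁹ = 147 kN.
σ_{steel} = P/A₁ = 147000/2150 = 68.38 MPa, tensile.

σ ≈ 68.4 MPa (tensile)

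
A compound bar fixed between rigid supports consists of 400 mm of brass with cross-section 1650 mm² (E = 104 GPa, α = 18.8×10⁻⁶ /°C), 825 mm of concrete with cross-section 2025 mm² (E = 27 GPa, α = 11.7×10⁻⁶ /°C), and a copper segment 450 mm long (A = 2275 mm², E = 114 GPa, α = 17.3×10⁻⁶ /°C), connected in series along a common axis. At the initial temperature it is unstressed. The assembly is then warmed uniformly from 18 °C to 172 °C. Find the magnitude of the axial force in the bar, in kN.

P ≈ 201 kN (compressive)

Free thermal expansion of the whole bar: Σ αᵢΔT Lᵢ = 18.8×10⁻⁶×154×400 + 11.7×10⁻⁶×154×825 + 17.3×10⁻⁶×154×450 = 3.843 mm.
The rigid supports impose zero overall length change; the single axial force P common to all segments must satisfy P Σ Lᵢ/(AᵢEᵢ) = δ_free.
Σ Lᵢ/(AᵢEᵢ) = 400/(1650×104×10³) + 825/(2025×27×10³) + 450/(2275×114×10³) = 1.916×10⁻⁵ mm/N.
So P = 3.843 / 1.916×10⁻⁵ = 200.6 kN, compressive.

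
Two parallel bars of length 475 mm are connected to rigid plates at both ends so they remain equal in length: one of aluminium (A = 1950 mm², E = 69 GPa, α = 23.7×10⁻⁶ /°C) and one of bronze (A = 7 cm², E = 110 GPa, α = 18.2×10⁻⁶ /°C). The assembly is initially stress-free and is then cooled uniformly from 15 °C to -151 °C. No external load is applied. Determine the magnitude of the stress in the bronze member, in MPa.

The aluminium has the larger α, so on cooling it would change length more than the bronze if both were free. The rigid plates force a common final length, so the aluminium is put into tension and the bronze into compression, with equal and opposite forces P (no external load).
Compatibility of the two members (thermal + elastic change equal): (α₁ − α₂)ΔT = P·[1/(A₁E₁) + 1/(A₂E₂)].
|α₁ − α₂|·ΔT = 5.5×10⁻⁶ × 166 = 0.000913.
1/(A₁E₁) + 1/(A₂E₂) = 1/(1950×69×10³) + 1/(700×110×10³) = 2.042×10⁻⁸ N⁻¹.
P = 0.000913 / 2.042×10⁻⁸ = 44710 N = 44.71 kN.
σ_{bronze} = P/A₂ = 44710/700 = 63.88 MPa, compressive.

σ ≈ 63.9 MPa (compressive)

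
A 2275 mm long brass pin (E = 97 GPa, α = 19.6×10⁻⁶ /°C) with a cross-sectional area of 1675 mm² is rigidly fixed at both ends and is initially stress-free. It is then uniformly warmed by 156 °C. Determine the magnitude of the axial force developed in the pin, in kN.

With zero net strain, σ = E·αΔT = 97 GPa × 19.6×10⁻⁶ × 156 = 296.6 MPa.
Axial force P = σA = 296.6 × 1675 = 496800 N = 496.8 kN, compressive.

P ≈ 497 kN (compressive)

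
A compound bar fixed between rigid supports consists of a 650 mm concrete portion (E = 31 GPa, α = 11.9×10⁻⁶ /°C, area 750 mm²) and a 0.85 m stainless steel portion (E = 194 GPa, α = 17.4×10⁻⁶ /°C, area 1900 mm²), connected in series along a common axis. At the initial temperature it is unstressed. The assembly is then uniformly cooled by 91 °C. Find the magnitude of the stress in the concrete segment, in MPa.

If the supports were absent, the total length change would be Σ αᵢΔT Lᵢ = 11.9×10⁻⁶×91×650 + 17.4×10⁻⁶×91×850 = 2.05 mm.
Since the ends are fixed, an axial force P builds up, equal in every segment, with P · Σ Lᵢ/(AᵢEᵢ) = δ_free.
Σ Lᵢ/(AᵢEᵢ) = 650/(750×31×10³) + 850/(1900×194×10³) = 3.026×10⁻⁵ mm/N.
So P = 2.05 / 3.026×10⁻⁵ = 67.73 kN, tensile.
σ_{concrete} = P / A = 67730 / 750 = 90.31 MPa.

σ ≈ 90.3 MPa (tensile)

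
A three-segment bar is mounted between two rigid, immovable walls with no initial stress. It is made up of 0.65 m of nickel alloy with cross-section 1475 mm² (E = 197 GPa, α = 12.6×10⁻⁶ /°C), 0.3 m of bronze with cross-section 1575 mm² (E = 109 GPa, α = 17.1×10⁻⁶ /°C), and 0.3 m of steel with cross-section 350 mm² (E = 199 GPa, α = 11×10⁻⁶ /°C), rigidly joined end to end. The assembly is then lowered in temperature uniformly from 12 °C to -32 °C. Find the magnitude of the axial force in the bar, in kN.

Free thermal contraction of the whole bar: Σ αᵢΔT Lᵢ = 12.6×10⁻⁶×44×650 + 17.1×10⁻⁶×44×300 + 11×10⁻⁶×44×300 = 0.7313 mm.
The walls prevent any net length change, so an axial force P (same in every segment) develops. Compatibility: P · Σ Lᵢ/(AᵢEᵢ) = δ_free.
Σ Lᵢ/(AᵢEᵢ) = 650/(1475×197×10³) + 300/(1575×109×10³) + 300/(350×199×10³) = 8.292×10⁻⁶ mm/N.
Hence P = δ_free / Σ(L/AE) = 0.7313/8.292×10⁻⁶ = 88.19 kN (tensile).

P ≈ 88.2 kN (tensile)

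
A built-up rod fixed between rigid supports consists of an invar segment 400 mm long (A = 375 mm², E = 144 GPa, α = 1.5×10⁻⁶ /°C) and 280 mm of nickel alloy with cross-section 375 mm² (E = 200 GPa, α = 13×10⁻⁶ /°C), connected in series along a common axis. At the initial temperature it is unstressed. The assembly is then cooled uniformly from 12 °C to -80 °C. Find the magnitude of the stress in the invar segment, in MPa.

σ ≈ 93.4 MPa (tensile)

Free thermal contraction of the whole bar: Σ αᵢΔT Lᵢ = 1.5×10⁻⁶×92×400 + 13×10⁻⁶×92×280 = 0.3901 mm.
The walls prevent any net length change, so an axial force P (same in every segment) develops. Compatibility: P · Σ Lᵢ/(AᵢEᵢ) = δ_free.
The series flexibility is Σ Lᵢ/(AᵢEᵢ) = 400/(375×144×10³) + 280/(375×200×10³) = 1.114×10⁻⁵ mm/N.
So P = 0.3901 / 1.114×10⁻⁵ = 35.01 kN, tensile.
σ_{invar} = P / A = 35010 / 375 = 93.37 MPa.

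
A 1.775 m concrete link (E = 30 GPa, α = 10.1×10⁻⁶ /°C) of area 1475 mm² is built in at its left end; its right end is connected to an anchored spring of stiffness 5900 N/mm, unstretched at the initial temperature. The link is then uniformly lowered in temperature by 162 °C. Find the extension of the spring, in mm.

δ ≈ 2.35 mm

If the spring were absent the link would shorten by αΔT L = 10.1×10⁻⁶ × 162 × 1775 = 2.904 mm.
With a force P in the spring, the elastic change of the link is PL/(AE) and that of the spring is P/k; compatibility requires their sum to equal δ_free.
So P = δ_free / [L/(AE) + 1/k] = 2.904 / [ 1775/(1475×30×10³) + 1/(5900) ].
P = 2.904 / 0.0002096 = 13860 N.
Spring extension = P/k = 13860/(5900) = 2.348 mm.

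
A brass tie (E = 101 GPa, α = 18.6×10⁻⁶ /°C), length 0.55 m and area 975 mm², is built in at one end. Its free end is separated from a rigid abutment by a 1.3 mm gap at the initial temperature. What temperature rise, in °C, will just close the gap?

Contact occurs when the free expansion equals the gap: αΔT L = 1.3 mm.
ΔT = 1.3 / (18.6×10⁻⁶ × 550) = 127.1 °C.

ΔT ≈ 127 °C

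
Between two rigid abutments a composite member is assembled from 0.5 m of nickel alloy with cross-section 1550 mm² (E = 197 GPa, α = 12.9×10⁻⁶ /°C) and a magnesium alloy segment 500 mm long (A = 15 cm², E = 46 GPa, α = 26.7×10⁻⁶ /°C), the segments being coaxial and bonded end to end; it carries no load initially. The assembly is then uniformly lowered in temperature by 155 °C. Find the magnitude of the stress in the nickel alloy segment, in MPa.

σ ≈ 223 MPa (tensile)

With the walls removed the bar would change length by δ_free = Σ αᵢΔT Lᵢ = 12.9×10⁻⁶×155×500 + 26.7×10⁻⁶×155×500 = 3.069 mm.
The walls prevent any net length change, so an axial force P (same in every segment) develops. Compatibility: P · Σ Lᵢ/(AᵢEᵢ) = δ_free.
The series flexibility is Σ Lᵢ/(AᵢEᵢ) = 500/(1550×197×10³) + 500/(1500×46×10³) = 8.884×10⁻⁶ mm/N.
P = 3.069 / 8.884×10⁻⁶ = 345500 N = 345.5 kN, tensile.
σ_{nickel alloy} = P / A = 345500 / 1550 = 222.9 MPa.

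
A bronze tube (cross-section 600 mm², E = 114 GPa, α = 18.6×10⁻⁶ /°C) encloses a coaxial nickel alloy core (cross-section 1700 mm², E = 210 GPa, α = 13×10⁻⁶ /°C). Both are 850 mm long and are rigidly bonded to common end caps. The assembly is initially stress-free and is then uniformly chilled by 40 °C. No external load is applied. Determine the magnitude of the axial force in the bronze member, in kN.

P ≈ 12.9 kN (tensile in the bronze)

Equilibrium of a rigid end plate with no external load gives equal and opposite internal forces ±P in the two members. Since α_{bronze} > α_{nickel alloy}, cooling drives the bronze into tension and the nickel alloy into compression.
Equating the net (thermal + elastic) strains gives |α₁ − α₂|·ΔT = P·[1/(A₁E₁) + 1/(A₂E₂)].
|α₁ − α₂|·ΔT = 5.6×10⁻⁶ × 40 = 0.000224.
1/(A₁E₁) + 1/(A₂E₂) = 1/(600×114×10³) + 1/(1700×210×10³) = 1.742×10⁻⁸ N⁻¹.
P = 0.000224 / 1.742×10⁻⁸ = 12860 N = 12.86 kN.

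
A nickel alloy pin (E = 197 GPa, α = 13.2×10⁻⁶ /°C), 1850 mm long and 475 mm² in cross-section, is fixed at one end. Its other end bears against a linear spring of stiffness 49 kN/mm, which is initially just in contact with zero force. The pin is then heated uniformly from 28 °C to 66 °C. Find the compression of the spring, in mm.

δ ≈ 0.471 mm

If the spring were absent the pin would lengthen by αΔT L = 13.2×10⁻⁶ × 38 × 1850 = 0.928 mm.
With a force P in the spring, the elastic change of the pin is PL/(AE) and that of the spring is P/k; compatibility requires their sum to equal δ_free.
P [ L/(AE) + 1/k ] = δ_free → P [ 1850/(475×197×10³) + 1/(49×10³) ] = 0.928.
P = 0.928 / 4.018×10⁻⁵ = 23100 N.
Spring compression = P/k = 23100/(49×10³) = 0.4713 mm.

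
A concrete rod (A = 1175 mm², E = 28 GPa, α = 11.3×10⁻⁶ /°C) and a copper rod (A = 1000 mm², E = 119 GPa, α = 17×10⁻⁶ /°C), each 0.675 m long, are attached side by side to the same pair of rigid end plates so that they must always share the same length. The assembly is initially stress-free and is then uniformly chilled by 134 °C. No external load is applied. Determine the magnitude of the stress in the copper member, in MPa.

Equilibrium of a rigid end plate with no external load gives equal and opposite internal forces ±P in the two members. Since α_{copper} > α_{concrete}, cooling drives the copper into tension and the concrete into compression.
Setting the final lengths equal and cancelling L: (α₁ − α₂)ΔT = P/(A₁E₁) + P/(A₂E₂).
|α₁ − α₂|·ΔT = 5.7×10⁻⁶ × 134 = 0.0007638.
1/(A₁E₁) + 1/(A₂E₂) = 1/(1175×28×10³) + 1/(1000×119×10³) = 3.88×10⁻⁸ N⁻¹.
P = 0.0007638 / 3.88×10⁻⁸ = 19690 N = 19.69 kN.
σ_{copper} = P/A₂ = 19690/1000 = 19.69 MPa, tensile.

σ ≈ 19.7 MPa (tensile)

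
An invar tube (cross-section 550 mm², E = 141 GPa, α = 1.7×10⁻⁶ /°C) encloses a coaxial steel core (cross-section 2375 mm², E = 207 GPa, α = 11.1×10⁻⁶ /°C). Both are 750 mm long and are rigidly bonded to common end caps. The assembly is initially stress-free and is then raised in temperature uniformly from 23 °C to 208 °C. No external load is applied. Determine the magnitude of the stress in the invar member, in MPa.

σ ≈ 212 MPa (tensile)

Equilibrium of a rigid end plate with no external load gives equal and opposite internal forces ±P in the two members. Since α_{steel} > α_{invar}, heating drives the steel into compression and the invar into tension.
Setting the final lengths equal and cancelling L: (α₁ − α₂)ΔT = P/(A₁E₁) + P/(A₂E₂).
|α₁ − α₂|·ΔT = 9.4×10⁻⁶ × 185 = 0.001739.
1/(A₁E₁) + 1/(A₂E₂) = 1/(550×141×10³) + 1/(2375×207×10³) = 1.493×10⁻⁸ N⁻¹.
So P = 0.001739 / 1.493×10⁻⁸ = 116.5 kN.
σ_{invar} = P/A₁ = 116500/550 = 211.8 MPa, tensile.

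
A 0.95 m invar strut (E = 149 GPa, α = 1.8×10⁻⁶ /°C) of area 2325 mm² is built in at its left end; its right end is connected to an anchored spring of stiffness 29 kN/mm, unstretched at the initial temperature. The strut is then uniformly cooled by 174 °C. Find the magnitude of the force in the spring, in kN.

P ≈ 7.99 kN

The unrestrained thermal change is αΔT L = 1.8×10⁻⁶ × 174 × 950 = 0.2975 mm.
Let P be the tensile force in the spring. The strut extends elastically by PL/(AE) and the spring stretches by P/k; together these equal δ_free.
So P = δ_free / [L/(AE) + 1/k] = 0.2975 / [ 950/(2325×149×10³) + 1/(29×10³) ].
P = 0.2975 / 3.723×10⁻⁵ = 7993 N.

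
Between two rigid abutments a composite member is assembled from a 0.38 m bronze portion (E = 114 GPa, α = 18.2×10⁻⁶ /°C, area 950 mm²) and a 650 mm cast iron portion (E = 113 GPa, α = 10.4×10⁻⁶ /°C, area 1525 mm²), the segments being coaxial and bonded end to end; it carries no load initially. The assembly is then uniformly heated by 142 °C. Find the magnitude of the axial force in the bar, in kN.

P ≈ 267 kN (compressive)

With the walls removed the bar would change length by δ_free = Σ αᵢΔT Lᵢ = 18.2×10⁻⁶×142×380 + 10.4×10⁻⁶×142×650 = 1.942 mm.
The rigid supports impose zero overall length change; the single axial force P common to all segments must satisfy P Σ Lᵢ/(AᵢEᵢ) = δ_free.
The series flexibility is Σ Lᵢ/(AᵢEᵢ) = 380/(950×114×10³) + 650/(1525×113×10³) = 7.281×10⁻⁶ mm/N.
Hence P = δ_free / Σ(L/AE) = 1.942/7.281×10⁻⁶ = 266.7 kN (compressive).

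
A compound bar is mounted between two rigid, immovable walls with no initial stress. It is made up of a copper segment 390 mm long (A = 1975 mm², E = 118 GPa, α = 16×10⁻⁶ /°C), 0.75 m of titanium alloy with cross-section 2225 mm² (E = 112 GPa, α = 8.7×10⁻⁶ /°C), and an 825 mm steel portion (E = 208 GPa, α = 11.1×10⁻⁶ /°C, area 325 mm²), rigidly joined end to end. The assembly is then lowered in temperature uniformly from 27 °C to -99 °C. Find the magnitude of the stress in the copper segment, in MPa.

Free thermal contraction of the whole bar: Σ αᵢΔT Lᵢ = 16×10⁻⁶×126×390 + 8.7×10⁻⁶×126×750 + 11.1×10⁻⁶×126×825 = 2.762 mm.
Since the ends are fixed, an axial force P builds up, equal in every segment, with P · Σ Lᵢ/(AᵢEᵢ) = δ_free.
Σ Lᵢ/(AᵢEᵢ) = 390/(1975×118×10³) + 750/(2225×112×10³) + 825/(325×208×10³) = 1.689×10⁻⁵ mm/N.
So P = 2.762 / 1.689×10⁻⁵ = 163.6 kN, tensile.
σ_{copper} = P / A = 163600 / 1975 = 82.82 MPa.

σ ≈ 82.8 MPa (tensile)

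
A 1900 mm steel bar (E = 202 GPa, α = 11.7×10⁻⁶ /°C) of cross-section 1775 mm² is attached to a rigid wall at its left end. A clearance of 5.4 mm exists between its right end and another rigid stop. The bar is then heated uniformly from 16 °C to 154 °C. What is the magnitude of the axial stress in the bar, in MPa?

σ ≈ 0 MPa

If the wall were absent the bar would grow by αΔT L = 11.7×10⁻⁶ × 138 × 1900 = 3.068 mm.
This is smaller than the 5.4 mm clearance, so the bar expands freely without reaching the stop — the stress is zero.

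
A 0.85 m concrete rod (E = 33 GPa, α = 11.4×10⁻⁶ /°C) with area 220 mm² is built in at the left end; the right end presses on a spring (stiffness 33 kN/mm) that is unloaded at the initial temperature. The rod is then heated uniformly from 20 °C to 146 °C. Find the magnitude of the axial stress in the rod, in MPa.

σ ≈ 37.7 MPa (compressive)

Free thermal expansion: δ_free = αΔT L = 11.4×10⁻⁶ × 126 × 850 = 1.221 mm.
Let P be the compressive force at the spring. The rod shortens elastically by PL/(AE) and the spring compresses by P/k; together these equal δ_free.
P [ L/(AE) + 1/k ] = δ_free → P [ 850/(220×33×10³) + 1/(33×10³) ] = 1.221.
P = 1.221 / 0.0001474 = 8284 N.
σ = P/A = 8284/220 = 37.66 MPa.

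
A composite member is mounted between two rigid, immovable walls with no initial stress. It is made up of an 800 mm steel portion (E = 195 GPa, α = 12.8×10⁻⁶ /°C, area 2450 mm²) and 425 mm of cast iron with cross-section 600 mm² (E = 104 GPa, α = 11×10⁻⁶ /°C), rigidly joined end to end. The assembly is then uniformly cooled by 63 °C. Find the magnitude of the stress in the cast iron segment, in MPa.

σ ≈ 185 MPa (tensile)

Free thermal contraction of the whole bar: Σ αᵢΔT Lᵢ = 12.8×10⁻⁶×63×800 + 11×10⁻⁶×63×425 = 0.9396 mm.
Since the ends are fixed, an axial force P builds up, equal in every segment, with P · Σ Lᵢ/(AᵢEᵢ) = δ_free.
Σ Lᵢ/(AᵢEᵢ) = 800/(2450×195×10³) + 425/(600×104×10³) = 8.485×10⁻⁶ mm/N.
Hence P = δ_free / Σ(L/AE) = 0.9396/8.485×10⁻⁶ = 110.7 kN (tensile).
σ_{cast iron} = P / A = 110700 / 600 = 184.6 MPa.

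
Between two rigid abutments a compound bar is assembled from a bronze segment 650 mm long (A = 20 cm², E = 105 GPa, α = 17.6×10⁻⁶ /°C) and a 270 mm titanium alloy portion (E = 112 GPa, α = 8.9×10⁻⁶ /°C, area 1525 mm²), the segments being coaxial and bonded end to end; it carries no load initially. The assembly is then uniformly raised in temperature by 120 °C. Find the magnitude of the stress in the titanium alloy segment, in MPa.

Free thermal expansion of the whole bar: Σ αᵢΔT Lᵢ = 17.6×10⁻⁶×120×650 + 8.9×10⁻⁶×120×270 = 1.661 mm.
The rigid supports impose zero overall length change; the single axial force P common to all segments must satisfy P Σ Lᵢ/(AᵢEᵢ) = δ_free.
Σ Lᵢ/(AᵢEᵢ) = 650/(2000×105×10³) + 270/(1525×112×10³) = 4.676×10⁻⁶ mm/N.
P = 1.661 / 4.676×10⁻⁶ = 355200 N = 355.2 kN, compressive.
σ_{titanium alloy} = P / A = 355200 / 1525 = 233 MPa.

σ ≈ 233 MPa (compressive)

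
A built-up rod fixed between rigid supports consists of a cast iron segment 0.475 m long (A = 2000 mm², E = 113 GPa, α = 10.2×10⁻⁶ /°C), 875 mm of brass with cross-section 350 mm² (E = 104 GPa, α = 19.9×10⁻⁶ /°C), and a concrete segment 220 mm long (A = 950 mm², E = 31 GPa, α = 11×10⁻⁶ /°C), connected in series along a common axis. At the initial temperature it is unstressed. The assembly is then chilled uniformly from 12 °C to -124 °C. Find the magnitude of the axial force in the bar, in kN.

Free thermal contraction of the whole bar: Σ αᵢΔT Lᵢ = 10.2×10⁻⁶×136×475 + 19.9×10⁻⁶×136×875 + 11×10⁻⁶×136×220 = 3.356 mm.
Since the ends are fixed, an axial force P builds up, equal in every segment, with P · Σ Lᵢ/(AᵢEᵢ) = δ_free.
The series flexibility is Σ Lᵢ/(AᵢEᵢ) = 475/(2000×113×10³) + 875/(350×104×10³) + 220/(950×31×10³) = 3.361×10⁻⁵ mm/N.
Hence P = δ_free / Σ(L/AE) = 3.356/3.361×10⁻⁵ = 99.85 kN (tensile).

P ≈ 99.9 kN (tensile)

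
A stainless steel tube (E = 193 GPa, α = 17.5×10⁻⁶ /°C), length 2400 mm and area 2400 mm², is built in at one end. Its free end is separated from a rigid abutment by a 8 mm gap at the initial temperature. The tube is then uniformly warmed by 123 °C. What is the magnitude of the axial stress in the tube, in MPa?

σ ≈ 0 MPa

Unrestrained expansion: δ_free = αΔT L = 17.5×10⁻⁶ × 123 × 2400 = 5.166 mm.
Since δ_free = 5.17 mm is less than the 8 mm gap, the tube never touches the wall. No axial force develops.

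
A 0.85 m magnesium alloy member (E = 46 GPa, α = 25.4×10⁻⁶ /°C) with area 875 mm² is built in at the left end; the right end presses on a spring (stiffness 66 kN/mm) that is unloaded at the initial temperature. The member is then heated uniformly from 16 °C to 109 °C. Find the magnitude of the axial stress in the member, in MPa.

Free thermal expansion: δ_free = αΔT L = 25.4×10⁻⁶ × 93 × 850 = 2.008 mm.
Let P be the compressive force at the spring. The member shortens elastically by PL/(AE) and the spring compresses by P/k; together these equal δ_free.
So P = δ_free / [L/(AE) + 1/k] = 2.008 / [ 850/(875×46×10³) + 1/(66×10³) ].
P = 2.008 / 3.627×10⁻⁵ = 55360 N.
σ = P/A = 55360/875 = 63.27 MPa.

σ ≈ 63.3 MPa (compressive)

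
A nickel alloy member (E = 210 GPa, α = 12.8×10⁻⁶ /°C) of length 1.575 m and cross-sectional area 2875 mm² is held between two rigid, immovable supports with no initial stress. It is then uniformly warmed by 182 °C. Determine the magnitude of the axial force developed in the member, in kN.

With zero net strain, σ = E·αΔT = 210 GPa × 12.8×10⁻⁶ × 182 = 489.2 MPa.
Then P = σA = 489.2 × 2875 mm² = 1406 kN, compressive.

P ≈ 1410 kN (compressive)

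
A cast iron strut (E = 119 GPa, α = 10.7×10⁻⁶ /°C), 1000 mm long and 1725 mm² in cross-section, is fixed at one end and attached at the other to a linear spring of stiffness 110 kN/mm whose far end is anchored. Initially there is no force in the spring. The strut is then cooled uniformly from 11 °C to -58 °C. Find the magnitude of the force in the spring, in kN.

If the spring were absent the strut would shorten by αΔT L = 10.7×10⁻⁶ × 69 × 1000 = 0.7383 mm.
With a force P in the spring, the elastic change of the strut is PL/(AE) and that of the spring is P/k; compatibility requires their sum to equal δ_free.
P [ L/(AE) + 1/k ] = δ_free → P [ 1000/(1725×119×10³) + 1/(110×10³) ] = 0.7383.
P = 0.7383 / 1.396×10⁻⁵ = 52880 N.

P ≈ 52.9 kN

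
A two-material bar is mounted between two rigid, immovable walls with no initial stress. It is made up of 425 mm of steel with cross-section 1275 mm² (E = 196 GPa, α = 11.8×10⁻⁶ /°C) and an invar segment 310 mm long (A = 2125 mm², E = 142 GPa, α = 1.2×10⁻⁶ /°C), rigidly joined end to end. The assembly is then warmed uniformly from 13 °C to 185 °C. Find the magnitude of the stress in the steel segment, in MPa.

σ ≈ 266 MPa (compressive)

Free thermal expansion of the whole bar: Σ αᵢΔT Lᵢ = 11.8×10⁻⁶×172×425 + 1.2×10⁻⁶×172×310 = 0.9266 mm.
Since the ends are fixed, an axial force P builds up, equal in every segment, with P · Σ Lᵢ/(AᵢEᵢ) = δ_free.
Σ Lᵢ/(AᵢEᵢ) = 425/(1275×196×10³) + 310/(2125×142×10³) = 2.728×10⁻⁶ mm/N.
Hence P = δ_free / Σ(L/AE) = 0.9266/2.728×10⁻⁶ = 339.6 kN (compressive).
σ_{steel} = P / A = 339600 / 1275 = 266.4 MPa.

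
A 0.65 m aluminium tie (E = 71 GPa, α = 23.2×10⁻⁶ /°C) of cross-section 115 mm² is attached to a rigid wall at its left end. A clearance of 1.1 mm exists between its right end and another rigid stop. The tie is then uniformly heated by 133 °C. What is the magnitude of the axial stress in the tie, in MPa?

If the wall were absent the tie would grow by αΔT L = 23.2×10⁻⁶ × 133 × 650 = 2.006 mm.
The gap closes (δ_free > 1.1 mm) and the wall then resists a further 2.006 − 1.1 = 0.9056 mm of expansion.
So σ = E(δ_free − g)/L = 71×10³ × 0.9056/650 = 98.92 MPa.

σ ≈ 98.9 MPa (compressive)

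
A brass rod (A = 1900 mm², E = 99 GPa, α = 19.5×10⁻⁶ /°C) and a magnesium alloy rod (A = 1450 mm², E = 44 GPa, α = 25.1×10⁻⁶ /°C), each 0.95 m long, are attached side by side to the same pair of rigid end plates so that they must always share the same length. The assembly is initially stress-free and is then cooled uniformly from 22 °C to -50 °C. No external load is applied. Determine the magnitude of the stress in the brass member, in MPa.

Both members must finish at the same length. With the larger α, the magnesium alloy tends to over-contract; the plates restrain it, putting the magnesium alloy in tension and the brass in compression. With no external load the two internal forces are equal and opposite, magnitude P.
Compatibility of the two members (thermal + elastic change equal): (α₁ − α₂)ΔT = P·[1/(A₁E₁) + 1/(A₂E₂)].
|α₁ − α₂|·ΔT = 5.6×10⁻⁶ × 72 = 0.0004032.
1/(A₁E₁) + 1/(A₂E₂) = 1/(1900×99×10³) + 1/(1450×44×10³) = 2.099×10⁻⁸ N⁻¹.
P = 0.0004032 / 2.099×10⁻⁸ = 19210 N = 19.21 kN.
σ_{brass} = P/A₁ = 19210/1900 = 10.11 MPa, compressive.

σ ≈ 10.1 MPa (compressive)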